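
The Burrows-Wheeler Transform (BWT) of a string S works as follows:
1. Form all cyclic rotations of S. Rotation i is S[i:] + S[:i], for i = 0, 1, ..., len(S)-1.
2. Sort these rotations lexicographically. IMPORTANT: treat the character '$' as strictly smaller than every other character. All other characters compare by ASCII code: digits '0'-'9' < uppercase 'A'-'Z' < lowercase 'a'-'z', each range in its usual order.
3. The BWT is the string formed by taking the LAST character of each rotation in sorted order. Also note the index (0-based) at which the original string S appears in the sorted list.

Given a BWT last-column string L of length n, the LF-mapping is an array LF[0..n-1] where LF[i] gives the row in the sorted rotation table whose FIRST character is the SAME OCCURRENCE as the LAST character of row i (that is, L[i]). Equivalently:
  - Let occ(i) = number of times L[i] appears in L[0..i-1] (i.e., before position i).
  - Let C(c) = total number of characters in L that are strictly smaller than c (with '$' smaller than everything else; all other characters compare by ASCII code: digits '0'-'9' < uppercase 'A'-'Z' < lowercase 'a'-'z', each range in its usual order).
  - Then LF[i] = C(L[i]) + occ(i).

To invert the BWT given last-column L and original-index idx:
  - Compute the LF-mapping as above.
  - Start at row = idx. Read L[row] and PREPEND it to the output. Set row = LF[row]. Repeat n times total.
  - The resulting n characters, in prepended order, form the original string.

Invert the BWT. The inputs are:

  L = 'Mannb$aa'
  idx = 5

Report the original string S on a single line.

LF mapping: 1 2 6 7 5 0 3 4
Walk LF starting at row 5, prepending L[row]:
  step 1: row=5, L[5]='$', prepend. Next row=LF[5]=0
  step 2: row=0, L[0]='M', prepend. Next row=LF[0]=1
  step 3: row=1, L[1]='a', prepend. Next row=LF[1]=2
  step 4: row=2, L[2]='n', prepend. Next row=LF[2]=6
  step 5: row=6, L[6]='a', prepend. Next row=LF[6]=3
  step 6: row=3, L[3]='n', prepend. Next row=LF[3]=7
  step 7: row=7, L[7]='a', prepend. Next row=LF[7]=4
  step 8: row=4, L[4]='b', prepend. Next row=LF[4]=5
Reversed output: bananaM$

Answer: bananaM$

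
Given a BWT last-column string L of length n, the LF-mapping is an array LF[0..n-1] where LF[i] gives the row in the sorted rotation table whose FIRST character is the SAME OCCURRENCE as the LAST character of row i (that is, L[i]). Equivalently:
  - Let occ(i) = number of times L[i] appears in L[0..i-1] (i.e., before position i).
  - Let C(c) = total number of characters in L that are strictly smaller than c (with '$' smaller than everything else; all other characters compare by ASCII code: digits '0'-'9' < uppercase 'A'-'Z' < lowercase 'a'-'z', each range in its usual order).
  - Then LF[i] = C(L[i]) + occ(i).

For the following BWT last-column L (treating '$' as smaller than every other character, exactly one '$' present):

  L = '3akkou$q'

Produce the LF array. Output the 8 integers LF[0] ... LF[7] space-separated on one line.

Char counts: '$':1, '3':1, 'a':1, 'k':2, 'o':1, 'q':1, 'u':1
C (first-col start): C('$')=0, C('3')=1, C('a')=2, C('k')=3, C('o')=5, C('q')=6, C('u')=7
L[0]='3': occ=0, LF[0]=C('3')+0=1+0=1
L[1]='a': occ=0, LF[1]=C('a')+0=2+0=2
L[2]='k': occ=0, LF[2]=C('k')+0=3+0=3
L[3]='k': occ=1, LF[3]=C('k')+1=3+1=4
L[4]='o': occ=0, LF[4]=C('o')+0=5+0=5
L[5]='u': occ=0, LF[5]=C('u')+0=7+0=7
L[6]='$': occ=0, LF[6]=C('$')+0=0+0=0
L[7]='q': occ=0, LF[7]=C('q')+0=6+0=6

Answer: 1 2 3 4 5 7 0 6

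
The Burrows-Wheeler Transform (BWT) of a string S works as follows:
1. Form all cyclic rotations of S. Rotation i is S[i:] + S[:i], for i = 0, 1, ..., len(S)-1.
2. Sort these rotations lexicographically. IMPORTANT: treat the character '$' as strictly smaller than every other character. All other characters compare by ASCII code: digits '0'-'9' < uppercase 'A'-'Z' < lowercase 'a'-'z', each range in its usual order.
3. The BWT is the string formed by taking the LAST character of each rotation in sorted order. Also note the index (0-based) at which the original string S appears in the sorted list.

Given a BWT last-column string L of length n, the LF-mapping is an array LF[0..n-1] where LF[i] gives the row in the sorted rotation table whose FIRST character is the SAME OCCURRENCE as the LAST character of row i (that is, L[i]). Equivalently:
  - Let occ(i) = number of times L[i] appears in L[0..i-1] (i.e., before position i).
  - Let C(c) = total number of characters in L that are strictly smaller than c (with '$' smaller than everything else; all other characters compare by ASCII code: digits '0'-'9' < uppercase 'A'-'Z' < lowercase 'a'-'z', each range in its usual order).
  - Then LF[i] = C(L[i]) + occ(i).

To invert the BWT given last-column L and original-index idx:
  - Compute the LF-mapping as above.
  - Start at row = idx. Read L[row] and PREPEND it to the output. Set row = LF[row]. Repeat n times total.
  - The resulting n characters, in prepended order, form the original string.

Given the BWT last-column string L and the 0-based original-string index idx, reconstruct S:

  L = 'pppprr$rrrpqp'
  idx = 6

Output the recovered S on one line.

LF mapping: 1 2 3 4 8 9 0 10 11 12 5 7 6
Walk LF starting at row 6, prepending L[row]:
  step 1: row=6, L[6]='$', prepend. Next row=LF[6]=0
  step 2: row=0, L[0]='p', prepend. Next row=LF[0]=1
  step 3: row=1, L[1]='p', prepend. Next row=LF[1]=2
  step 4: row=2, L[2]='p', prepend. Next row=LF[2]=3
  step 5: row=3, L[3]='p', prepend. Next row=LF[3]=4
  step 6: row=4, L[4]='r', prepend. Next row=LF[4]=8
  step 7: row=8, L[8]='r', prepend. Next row=LF[8]=11
  step 8: row=11, L[11]='q', prepend. Next row=LF[11]=7
  step 9: row=7, L[7]='r', prepend. Next row=LF[7]=10
  step 10: row=10, L[10]='p', prepend. Next row=LF[10]=5
  step 11: row=5, L[5]='r', prepend. Next row=LF[5]=9
  step 12: row=9, L[9]='r', prepend. Next row=LF[9]=12
  step 13: row=12, L[12]='p', prepend. Next row=LF[12]=6
Reversed output: prrprqrrpppp$

Answer: prrprqrrpppp$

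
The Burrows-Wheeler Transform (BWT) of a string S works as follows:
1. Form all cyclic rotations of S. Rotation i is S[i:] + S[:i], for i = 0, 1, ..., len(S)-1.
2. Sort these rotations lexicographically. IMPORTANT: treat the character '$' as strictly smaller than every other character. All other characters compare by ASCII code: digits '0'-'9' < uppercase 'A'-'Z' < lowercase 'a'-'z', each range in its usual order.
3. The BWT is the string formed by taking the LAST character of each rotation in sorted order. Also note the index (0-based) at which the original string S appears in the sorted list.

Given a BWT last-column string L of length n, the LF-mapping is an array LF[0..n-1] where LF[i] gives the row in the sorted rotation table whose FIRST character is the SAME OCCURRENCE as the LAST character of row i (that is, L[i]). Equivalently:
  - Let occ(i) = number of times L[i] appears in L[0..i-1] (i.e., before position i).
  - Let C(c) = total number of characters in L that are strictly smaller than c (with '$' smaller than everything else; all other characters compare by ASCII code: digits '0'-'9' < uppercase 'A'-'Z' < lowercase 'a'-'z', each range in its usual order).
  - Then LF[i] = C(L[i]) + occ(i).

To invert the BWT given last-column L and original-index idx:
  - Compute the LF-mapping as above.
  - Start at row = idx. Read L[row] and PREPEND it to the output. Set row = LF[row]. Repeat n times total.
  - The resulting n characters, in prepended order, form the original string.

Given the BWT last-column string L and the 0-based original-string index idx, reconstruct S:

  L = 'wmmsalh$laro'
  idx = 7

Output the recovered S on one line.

LF mapping: 11 6 7 10 1 4 3 0 5 2 9 8
Walk LF starting at row 7, prepending L[row]:
  step 1: row=7, L[7]='$', prepend. Next row=LF[7]=0
  step 2: row=0, L[0]='w', prepend. Next row=LF[0]=11
  step 3: row=11, L[11]='o', prepend. Next row=LF[11]=8
  step 4: row=8, L[8]='l', prepend. Next row=LF[8]=5
  step 5: row=5, L[5]='l', prepend. Next row=LF[5]=4
  step 6: row=4, L[4]='a', prepend. Next row=LF[4]=1
  step 7: row=1, L[1]='m', prepend. Next row=LF[1]=6
  step 8: row=6, L[6]='h', prepend. Next row=LF[6]=3
  step 9: row=3, L[3]='s', prepend. Next row=LF[3]=10
  step 10: row=10, L[10]='r', prepend. Next row=LF[10]=9
  step 11: row=9, L[9]='a', prepend. Next row=LF[9]=2
  step 12: row=2, L[2]='m', prepend. Next row=LF[2]=7
Reversed output: marshmallow$

Answer: marshmallow$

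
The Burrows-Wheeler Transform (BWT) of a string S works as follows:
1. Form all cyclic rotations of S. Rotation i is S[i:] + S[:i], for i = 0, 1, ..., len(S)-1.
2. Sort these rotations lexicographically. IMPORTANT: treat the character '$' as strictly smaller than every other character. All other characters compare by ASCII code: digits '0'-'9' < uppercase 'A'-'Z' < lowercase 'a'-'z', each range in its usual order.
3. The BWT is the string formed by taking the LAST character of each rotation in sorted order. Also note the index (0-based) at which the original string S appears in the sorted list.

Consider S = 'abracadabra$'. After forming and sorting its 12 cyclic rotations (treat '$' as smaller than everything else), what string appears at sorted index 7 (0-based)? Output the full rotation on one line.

All 12 rotations (rotation i = S[i:]+S[:i]):
  rot[0] = abracadabra$
  rot[1] = bracadabra$a
  rot[2] = racadabra$ab
  rot[3] = acadabra$abr
  rot[4] = cadabra$abra
  rot[5] = adabra$abrac
  rot[6] = dabra$abraca
  rot[7] = abra$abracad
  rot[8] = bra$abracada
  rot[9] = ra$abracadab
  rot[10] = a$abracadabr
  rot[11] = $abracadabra
Sorted (with $ < everything):
  sorted[0] = $abracadabra
  sorted[1] = a$abracadabr
  sorted[2] = abra$abracad
  sorted[3] = abracadabra$
  sorted[4] = acadabra$abr
  sorted[5] = adabra$abrac
  sorted[6] = bra$abracada
  sorted[7] = bracadabra$a
  sorted[8] = cadabra$abra
  sorted[9] = dabra$abraca
  sorted[10] = ra$abracadab
  sorted[11] = racadabra$ab
sorted[7] = bracadabra$a

Answer: bracadabra$a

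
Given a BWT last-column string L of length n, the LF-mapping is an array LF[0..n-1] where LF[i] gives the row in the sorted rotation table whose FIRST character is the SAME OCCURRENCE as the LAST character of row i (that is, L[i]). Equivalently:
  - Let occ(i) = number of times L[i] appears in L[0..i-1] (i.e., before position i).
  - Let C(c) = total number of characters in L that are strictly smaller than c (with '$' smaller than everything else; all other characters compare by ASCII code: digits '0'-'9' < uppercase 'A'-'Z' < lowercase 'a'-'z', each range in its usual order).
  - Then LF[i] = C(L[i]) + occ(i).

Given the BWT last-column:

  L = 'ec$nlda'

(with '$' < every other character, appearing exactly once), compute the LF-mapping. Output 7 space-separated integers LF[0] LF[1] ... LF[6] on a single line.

Char counts: '$':1, 'a':1, 'c':1, 'd':1, 'e':1, 'l':1, 'n':1
C (first-col start): C('$')=0, C('a')=1, C('c')=2, C('d')=3, C('e')=4, C('l')=5, C('n')=6
L[0]='e': occ=0, LF[0]=C('e')+0=4+0=4
L[1]='c': occ=0, LF[1]=C('c')+0=2+0=2
L[2]='$': occ=0, LF[2]=C('$')+0=0+0=0
L[3]='n': occ=0, LF[3]=C('n')+0=6+0=6
L[4]='l': occ=0, LF[4]=C('l')+0=5+0=5
L[5]='d': occ=0, LF[5]=C('d')+0=3+0=3
L[6]='a': occ=0, LF[6]=C('a')+0=1+0=1

Answer: 4 2 0 6 5 3 1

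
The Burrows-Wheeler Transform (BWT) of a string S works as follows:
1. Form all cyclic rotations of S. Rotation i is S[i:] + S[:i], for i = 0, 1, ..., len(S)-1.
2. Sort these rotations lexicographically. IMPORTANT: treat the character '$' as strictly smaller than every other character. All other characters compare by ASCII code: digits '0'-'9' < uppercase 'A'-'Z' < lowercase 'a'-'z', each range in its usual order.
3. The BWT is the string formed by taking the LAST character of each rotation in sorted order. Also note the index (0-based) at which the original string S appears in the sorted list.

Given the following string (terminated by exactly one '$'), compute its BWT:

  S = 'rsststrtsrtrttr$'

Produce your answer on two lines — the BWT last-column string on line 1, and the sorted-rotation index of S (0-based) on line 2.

All 16 rotations (rotation i = S[i:]+S[:i]):
  rot[0] = rsststrtsrtrttr$
  rot[1] = sststrtsrtrttr$r
  rot[2] = ststrtsrtrttr$rs
  rot[3] = tstrtsrtrttr$rss
  rot[4] = strtsrtrttr$rsst
  rot[5] = trtsrtrttr$rssts
  rot[6] = rtsrtrttr$rsstst
  rot[7] = tsrtrttr$rsststr
  rot[8] = srtrttr$rsststrt
  rot[9] = rtrttr$rsststrts
  rot[10] = trttr$rsststrtsr
  rot[11] = rttr$rsststrtsrt
  rot[12] = ttr$rsststrtsrtr
  rot[13] = tr$rsststrtsrtrt
  rot[14] = r$rsststrtsrtrtt
  rot[15] = $rsststrtsrtrttr
Sorted (with $ < everything):
  sorted[0] = $rsststrtsrtrttr  (last char: 'r')
  sorted[1] = r$rsststrtsrtrtt  (last char: 't')
  sorted[2] = rsststrtsrtrttr$  (last char: '$')
  sorted[3] = rtrttr$rsststrts  (last char: 's')
  sorted[4] = rtsrtrttr$rsstst  (last char: 't')
  sorted[5] = rttr$rsststrtsrt  (last char: 't')
  sorted[6] = srtrttr$rsststrt  (last char: 't')
  sorted[7] = sststrtsrtrttr$r  (last char: 'r')
  sorted[8] = strtsrtrttr$rsst  (last char: 't')
  sorted[9] = ststrtsrtrttr$rs  (last char: 's')
  sorted[10] = tr$rsststrtsrtrt  (last char: 't')
  sorted[11] = trtsrtrttr$rssts  (last char: 's')
  sorted[12] = trttr$rsststrtsr  (last char: 'r')
  sorted[13] = tsrtrttr$rsststr  (last char: 'r')
  sorted[14] = tstrtsrtrttr$rss  (last char: 's')
  sorted[15] = ttr$rsststrtsrtr  (last char: 'r')
Last column: rt$stttrtstsrrsr
Original string S is at sorted index 2

Answer: rt$stttrtstsrrsr
2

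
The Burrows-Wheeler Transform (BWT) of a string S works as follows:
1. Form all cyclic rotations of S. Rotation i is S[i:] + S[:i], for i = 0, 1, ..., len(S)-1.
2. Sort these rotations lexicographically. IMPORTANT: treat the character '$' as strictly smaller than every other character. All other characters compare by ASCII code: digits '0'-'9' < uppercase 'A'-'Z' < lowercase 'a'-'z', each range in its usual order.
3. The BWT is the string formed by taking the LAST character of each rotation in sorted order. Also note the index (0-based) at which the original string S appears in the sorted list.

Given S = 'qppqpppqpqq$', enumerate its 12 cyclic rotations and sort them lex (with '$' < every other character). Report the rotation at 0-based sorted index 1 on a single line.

Answer: pppqpqq$qppq

Derivation:
All 12 rotations (rotation i = S[i:]+S[:i]):
  rot[0] = qppqpppqpqq$
  rot[1] = ppqpppqpqq$q
  rot[2] = pqpppqpqq$qp
  rot[3] = qpppqpqq$qpp
  rot[4] = pppqpqq$qppq
  rot[5] = ppqpqq$qppqp
  rot[6] = pqpqq$qppqpp
  rot[7] = qpqq$qppqppp
  rot[8] = pqq$qppqpppq
  rot[9] = qq$qppqpppqp
  rot[10] = q$qppqpppqpq
  rot[11] = $qppqpppqpqq
Sorted (with $ < everything):
  sorted[0] = $qppqpppqpqq
  sorted[1] = pppqpqq$qppq
  sorted[2] = ppqpppqpqq$q
  sorted[3] = ppqpqq$qppqp
  sorted[4] = pqpppqpqq$qp
  sorted[5] = pqpqq$qppqpp
  sorted[6] = pqq$qppqpppq
  sorted[7] = q$qppqpppqpq
  sorted[8] = qpppqpqq$qpp
  sorted[9] = qppqpppqpqq$
  sorted[10] = qpqq$qppqppp
  sorted[11] = qq$qppqpppqp
sorted[1] = pppqpqq$qppq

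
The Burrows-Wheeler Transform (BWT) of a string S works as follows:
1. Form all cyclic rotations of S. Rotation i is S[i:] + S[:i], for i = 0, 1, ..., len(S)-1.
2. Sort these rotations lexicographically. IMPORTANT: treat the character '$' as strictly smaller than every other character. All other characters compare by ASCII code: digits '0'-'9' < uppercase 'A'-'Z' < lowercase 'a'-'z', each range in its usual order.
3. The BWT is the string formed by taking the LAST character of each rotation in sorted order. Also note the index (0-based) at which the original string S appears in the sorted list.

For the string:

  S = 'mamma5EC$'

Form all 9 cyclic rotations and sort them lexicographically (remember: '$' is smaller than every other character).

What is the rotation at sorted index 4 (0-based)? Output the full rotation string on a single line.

Answer: a5EC$mamm

Derivation:
All 9 rotations (rotation i = S[i:]+S[:i]):
  rot[0] = mamma5EC$
  rot[1] = amma5EC$m
  rot[2] = mma5EC$ma
  rot[3] = ma5EC$mam
  rot[4] = a5EC$mamm
  rot[5] = 5EC$mamma
  rot[6] = EC$mamma5
  rot[7] = C$mamma5E
  rot[8] = $mamma5EC
Sorted (with $ < everything):
  sorted[0] = $mamma5EC
  sorted[1] = 5EC$mamma
  sorted[2] = C$mamma5E
  sorted[3] = EC$mamma5
  sorted[4] = a5EC$mamm
  sorted[5] = amma5EC$m
  sorted[6] = ma5EC$mam
  sorted[7] = mamma5EC$
  sorted[8] = mma5EC$ma
sorted[4] = a5EC$mamm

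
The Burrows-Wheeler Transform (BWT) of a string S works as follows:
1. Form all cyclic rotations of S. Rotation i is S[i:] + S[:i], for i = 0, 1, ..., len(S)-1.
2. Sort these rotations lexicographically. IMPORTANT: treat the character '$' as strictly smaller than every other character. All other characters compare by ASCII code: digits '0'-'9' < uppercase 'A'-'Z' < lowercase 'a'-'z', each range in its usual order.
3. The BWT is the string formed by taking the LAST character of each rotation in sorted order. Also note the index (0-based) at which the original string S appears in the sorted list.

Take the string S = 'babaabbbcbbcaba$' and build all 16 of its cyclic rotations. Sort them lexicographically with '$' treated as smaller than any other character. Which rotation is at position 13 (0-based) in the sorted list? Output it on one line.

Answer: bcbbcaba$babaabb

Derivation:
All 16 rotations (rotation i = S[i:]+S[:i]):
  rot[0] = babaabbbcbbcaba$
  rot[1] = abaabbbcbbcaba$b
  rot[2] = baabbbcbbcaba$ba
  rot[3] = aabbbcbbcaba$bab
  rot[4] = abbbcbbcaba$baba
  rot[5] = bbbcbbcaba$babaa
  rot[6] = bbcbbcaba$babaab
  rot[7] = bcbbcaba$babaabb
  rot[8] = cbbcaba$babaabbb
  rot[9] = bbcaba$babaabbbc
  rot[10] = bcaba$babaabbbcb
  rot[11] = caba$babaabbbcbb
  rot[12] = aba$babaabbbcbbc
  rot[13] = ba$babaabbbcbbca
  rot[14] = a$babaabbbcbbcab
  rot[15] = $babaabbbcbbcaba
Sorted (with $ < everything):
  sorted[0] = $babaabbbcbbcaba
  sorted[1] = a$babaabbbcbbcab
  sorted[2] = aabbbcbbcaba$bab
  sorted[3] = aba$babaabbbcbbc
  sorted[4] = abaabbbcbbcaba$b
  sorted[5] = abbbcbbcaba$baba
  sorted[6] = ba$babaabbbcbbca
  sorted[7] = baabbbcbbcaba$ba
  sorted[8] = babaabbbcbbcaba$
  sorted[9] = bbbcbbcaba$babaa
  sorted[10] = bbcaba$babaabbbc
  sorted[11] = bbcbbcaba$babaab
  sorted[12] = bcaba$babaabbbcb
  sorted[13] = bcbbcaba$babaabb
  sorted[14] = caba$babaabbbcbb
  sorted[15] = cbbcaba$babaabbb
sorted[13] = bcbbcaba$babaabb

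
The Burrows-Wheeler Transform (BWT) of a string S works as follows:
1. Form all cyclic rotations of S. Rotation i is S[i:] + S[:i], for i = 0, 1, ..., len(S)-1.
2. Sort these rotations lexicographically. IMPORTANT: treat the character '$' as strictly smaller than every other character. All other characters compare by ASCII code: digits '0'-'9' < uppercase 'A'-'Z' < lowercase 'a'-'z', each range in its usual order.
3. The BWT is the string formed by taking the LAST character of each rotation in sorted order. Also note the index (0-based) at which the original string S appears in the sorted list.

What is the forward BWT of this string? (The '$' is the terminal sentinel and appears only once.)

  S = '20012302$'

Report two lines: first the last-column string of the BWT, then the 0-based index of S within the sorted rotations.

All 9 rotations (rotation i = S[i:]+S[:i]):
  rot[0] = 20012302$
  rot[1] = 0012302$2
  rot[2] = 012302$20
  rot[3] = 12302$200
  rot[4] = 2302$2001
  rot[5] = 302$20012
  rot[6] = 02$200123
  rot[7] = 2$2001230
  rot[8] = $20012302
Sorted (with $ < everything):
  sorted[0] = $20012302  (last char: '2')
  sorted[1] = 0012302$2  (last char: '2')
  sorted[2] = 012302$20  (last char: '0')
  sorted[3] = 02$200123  (last char: '3')
  sorted[4] = 12302$200  (last char: '0')
  sorted[5] = 2$2001230  (last char: '0')
  sorted[6] = 20012302$  (last char: '$')
  sorted[7] = 2302$2001  (last char: '1')
  sorted[8] = 302$20012  (last char: '2')
Last column: 220300$12
Original string S is at sorted index 6

Answer: 220300$12
6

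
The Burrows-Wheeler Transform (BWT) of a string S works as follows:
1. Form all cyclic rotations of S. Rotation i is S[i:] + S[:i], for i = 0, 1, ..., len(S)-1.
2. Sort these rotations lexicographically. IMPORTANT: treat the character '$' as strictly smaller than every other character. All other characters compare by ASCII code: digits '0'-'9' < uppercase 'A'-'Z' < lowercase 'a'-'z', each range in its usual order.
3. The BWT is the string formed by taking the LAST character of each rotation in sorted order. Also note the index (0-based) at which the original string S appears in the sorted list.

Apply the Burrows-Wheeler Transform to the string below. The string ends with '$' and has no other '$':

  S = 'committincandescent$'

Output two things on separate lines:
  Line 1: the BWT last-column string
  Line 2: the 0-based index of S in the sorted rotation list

All 20 rotations (rotation i = S[i:]+S[:i]):
  rot[0] = committincandescent$
  rot[1] = ommittincandescent$c
  rot[2] = mmittincandescent$co
  rot[3] = mittincandescent$com
  rot[4] = ittincandescent$comm
  rot[5] = ttincandescent$commi
  rot[6] = tincandescent$commit
  rot[7] = incandescent$committ
  rot[8] = ncandescent$committi
  rot[9] = candescent$committin
  rot[10] = andescent$committinc
  rot[11] = ndescent$committinca
  rot[12] = descent$committincan
  rot[13] = escent$committincand
  rot[14] = scent$committincande
  rot[15] = cent$committincandes
  rot[16] = ent$committincandesc
  rot[17] = nt$committincandesce
  rot[18] = t$committincandescen
  rot[19] = $committincandescent
Sorted (with $ < everything):
  sorted[0] = $committincandescent  (last char: 't')
  sorted[1] = andescent$committinc  (last char: 'c')
  sorted[2] = candescent$committin  (last char: 'n')
  sorted[3] = cent$committincandes  (last char: 's')
  sorted[4] = committincandescent$  (last char: '$')
  sorted[5] = descent$committincan  (last char: 'n')
  sorted[6] = ent$committincandesc  (last char: 'c')
  sorted[7] = escent$committincand  (last char: 'd')
  sorted[8] = incandescent$committ  (last char: 't')
  sorted[9] = ittincandescent$comm  (last char: 'm')
  sorted[10] = mittincandescent$com  (last char: 'm')
  sorted[11] = mmittincandescent$co  (last char: 'o')
  sorted[12] = ncandescent$committi  (last char: 'i')
  sorted[13] = ndescent$committinca  (last char: 'a')
  sorted[14] = nt$committincandesce  (last char: 'e')
  sorted[15] = ommittincandescent$c  (last char: 'c')
  sorted[16] = scent$committincande  (last char: 'e')
  sorted[17] = t$committincandescen  (last char: 'n')
  sorted[18] = tincandescent$commit  (last char: 't')
  sorted[19] = ttincandescent$commi  (last char: 'i')
Last column: tcns$ncdtmmoiaecenti
Original string S is at sorted index 4

Answer: tcns$ncdtmmoiaecenti
4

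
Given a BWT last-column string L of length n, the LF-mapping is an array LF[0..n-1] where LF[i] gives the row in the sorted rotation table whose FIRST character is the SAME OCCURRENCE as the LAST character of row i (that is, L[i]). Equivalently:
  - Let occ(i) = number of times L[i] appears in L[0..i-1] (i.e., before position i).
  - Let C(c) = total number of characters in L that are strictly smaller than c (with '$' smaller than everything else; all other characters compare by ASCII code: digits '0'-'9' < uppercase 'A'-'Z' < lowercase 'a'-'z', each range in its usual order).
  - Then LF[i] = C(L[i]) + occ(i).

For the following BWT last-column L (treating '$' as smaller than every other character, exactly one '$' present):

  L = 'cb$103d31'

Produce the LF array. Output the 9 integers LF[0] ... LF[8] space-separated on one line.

Answer: 7 6 0 2 1 4 8 5 3

Derivation:
Char counts: '$':1, '0':1, '1':2, '3':2, 'b':1, 'c':1, 'd':1
C (first-col start): C('$')=0, C('0')=1, C('1')=2, C('3')=4, C('b')=6, C('c')=7, C('d')=8
L[0]='c': occ=0, LF[0]=C('c')+0=7+0=7
L[1]='b': occ=0, LF[1]=C('b')+0=6+0=6
L[2]='$': occ=0, LF[2]=C('$')+0=0+0=0
L[3]='1': occ=0, LF[3]=C('1')+0=2+0=2
L[4]='0': occ=0, LF[4]=C('0')+0=1+0=1
L[5]='3': occ=0, LF[5]=C('3')+0=4+0=4
L[6]='d': occ=0, LF[6]=C('d')+0=8+0=8
L[7]='3': occ=1, LF[7]=C('3')+1=4+1=5
L[8]='1': occ=1, LF[8]=C('1')+1=2+1=3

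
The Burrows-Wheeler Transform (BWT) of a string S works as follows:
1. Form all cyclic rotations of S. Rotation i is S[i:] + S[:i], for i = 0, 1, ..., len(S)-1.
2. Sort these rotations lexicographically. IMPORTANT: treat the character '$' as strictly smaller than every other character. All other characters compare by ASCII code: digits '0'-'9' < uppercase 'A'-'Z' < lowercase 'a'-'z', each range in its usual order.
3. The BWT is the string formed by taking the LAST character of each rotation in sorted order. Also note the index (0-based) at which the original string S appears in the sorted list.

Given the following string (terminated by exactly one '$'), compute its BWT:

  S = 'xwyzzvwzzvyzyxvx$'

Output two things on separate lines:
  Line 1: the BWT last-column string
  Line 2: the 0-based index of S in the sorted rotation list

Answer: xzxzxvvy$zvwzzyyw
8

Derivation:
All 17 rotations (rotation i = S[i:]+S[:i]):
  rot[0] = xwyzzvwzzvyzyxvx$
  rot[1] = wyzzvwzzvyzyxvx$x
  rot[2] = yzzvwzzvyzyxvx$xw
  rot[3] = zzvwzzvyzyxvx$xwy
  rot[4] = zvwzzvyzyxvx$xwyz
  rot[5] = vwzzvyzyxvx$xwyzz
  rot[6] = wzzvyzyxvx$xwyzzv
  rot[7] = zzvyzyxvx$xwyzzvw
  rot[8] = zvyzyxvx$xwyzzvwz
  rot[9] = vyzyxvx$xwyzzvwzz
  rot[10] = yzyxvx$xwyzzvwzzv
  rot[11] = zyxvx$xwyzzvwzzvy
  rot[12] = yxvx$xwyzzvwzzvyz
  rot[13] = xvx$xwyzzvwzzvyzy
  rot[14] = vx$xwyzzvwzzvyzyx
  rot[15] = x$xwyzzvwzzvyzyxv
  rot[16] = $xwyzzvwzzvyzyxvx
Sorted (with $ < everything):
  sorted[0] = $xwyzzvwzzvyzyxvx  (last char: 'x')
  sorted[1] = vwzzvyzyxvx$xwyzz  (last char: 'z')
  sorted[2] = vx$xwyzzvwzzvyzyx  (last char: 'x')
  sorted[3] = vyzyxvx$xwyzzvwzz  (last char: 'z')
  sorted[4] = wyzzvwzzvyzyxvx$x  (last char: 'x')
  sorted[5] = wzzvyzyxvx$xwyzzv  (last char: 'v')
  sorted[6] = x$xwyzzvwzzvyzyxv  (last char: 'v')
  sorted[7] = xvx$xwyzzvwzzvyzy  (last char: 'y')
  sorted[8] = xwyzzvwzzvyzyxvx$  (last char: '$')
  sorted[9] = yxvx$xwyzzvwzzvyz  (last char: 'z')
  sorted[10] = yzyxvx$xwyzzvwzzv  (last char: 'v')
  sorted[11] = yzzvwzzvyzyxvx$xw  (last char: 'w')
  sorted[12] = zvwzzvyzyxvx$xwyz  (last char: 'z')
  sorted[13] = zvyzyxvx$xwyzzvwz  (last char: 'z')
  sorted[14] = zyxvx$xwyzzvwzzvy  (last char: 'y')
  sorted[15] = zzvwzzvyzyxvx$xwy  (last char: 'y')
  sorted[16] = zzvyzyxvx$xwyzzvw  (last char: 'w')
Last column: xzxzxvvy$zvwzzyyw
Original string S is at sorted index 8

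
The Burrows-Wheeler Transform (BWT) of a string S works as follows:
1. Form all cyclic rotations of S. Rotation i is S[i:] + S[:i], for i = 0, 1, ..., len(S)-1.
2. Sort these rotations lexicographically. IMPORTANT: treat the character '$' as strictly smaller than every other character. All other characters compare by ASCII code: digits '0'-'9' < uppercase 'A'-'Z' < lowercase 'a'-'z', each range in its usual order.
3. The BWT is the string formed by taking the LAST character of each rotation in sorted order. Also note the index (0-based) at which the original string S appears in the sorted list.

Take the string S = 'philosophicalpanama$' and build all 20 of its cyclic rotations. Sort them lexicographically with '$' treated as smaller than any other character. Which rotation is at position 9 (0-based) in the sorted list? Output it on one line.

Answer: ilosophicalpanama$ph

Derivation:
All 20 rotations (rotation i = S[i:]+S[:i]):
  rot[0] = philosophicalpanama$
  rot[1] = hilosophicalpanama$p
  rot[2] = ilosophicalpanama$ph
  rot[3] = losophicalpanama$phi
  rot[4] = osophicalpanama$phil
  rot[5] = sophicalpanama$philo
  rot[6] = ophicalpanama$philos
  rot[7] = phicalpanama$philoso
  rot[8] = hicalpanama$philosop
  rot[9] = icalpanama$philosoph
  rot[10] = calpanama$philosophi
  rot[11] = alpanama$philosophic
  rot[12] = lpanama$philosophica
  rot[13] = panama$philosophical
  rot[14] = anama$philosophicalp
  rot[15] = nama$philosophicalpa
  rot[16] = ama$philosophicalpan
  rot[17] = ma$philosophicalpana
  rot[18] = a$philosophicalpanam
  rot[19] = $philosophicalpanama
Sorted (with $ < everything):
  sorted[0] = $philosophicalpanama
  sorted[1] = a$philosophicalpanam
  sorted[2] = alpanama$philosophic
  sorted[3] = ama$philosophicalpan
  sorted[4] = anama$philosophicalp
  sorted[5] = calpanama$philosophi
  sorted[6] = hicalpanama$philosop
  sorted[7] = hilosophicalpanama$p
  sorted[8] = icalpanama$philosoph
  sorted[9] = ilosophicalpanama$ph
  sorted[10] = losophicalpanama$phi
  sorted[11] = lpanama$philosophica
  sorted[12] = ma$philosophicalpana
  sorted[13] = nama$philosophicalpa
  sorted[14] = ophicalpanama$philos
  sorted[15] = osophicalpanama$phil
  sorted[16] = panama$philosophical
  sorted[17] = phicalpanama$philoso
  sorted[18] = philosophicalpanama$
  sorted[19] = sophicalpanama$philo
sorted[9] = ilosophicalpanama$ph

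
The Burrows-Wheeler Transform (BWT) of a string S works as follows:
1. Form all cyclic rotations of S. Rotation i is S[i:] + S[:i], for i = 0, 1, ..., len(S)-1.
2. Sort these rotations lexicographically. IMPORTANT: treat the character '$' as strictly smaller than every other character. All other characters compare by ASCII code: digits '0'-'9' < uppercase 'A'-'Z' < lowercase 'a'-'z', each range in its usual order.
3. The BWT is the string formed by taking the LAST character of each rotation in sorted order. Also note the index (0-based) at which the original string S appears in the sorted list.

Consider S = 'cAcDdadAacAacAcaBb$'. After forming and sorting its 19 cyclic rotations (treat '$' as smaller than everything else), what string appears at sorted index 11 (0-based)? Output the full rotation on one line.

Answer: b$cAcDdadAacAacAcaB

Derivation:
All 19 rotations (rotation i = S[i:]+S[:i]):
  rot[0] = cAcDdadAacAacAcaBb$
  rot[1] = AcDdadAacAacAcaBb$c
  rot[2] = cDdadAacAacAcaBb$cA
  rot[3] = DdadAacAacAcaBb$cAc
  rot[4] = dadAacAacAcaBb$cAcD
  rot[5] = adAacAacAcaBb$cAcDd
  rot[6] = dAacAacAcaBb$cAcDda
  rot[7] = AacAacAcaBb$cAcDdad
  rot[8] = acAacAcaBb$cAcDdadA
  rot[9] = cAacAcaBb$cAcDdadAa
  rot[10] = AacAcaBb$cAcDdadAac
  rot[11] = acAcaBb$cAcDdadAacA
  rot[12] = cAcaBb$cAcDdadAacAa
  rot[13] = AcaBb$cAcDdadAacAac
  rot[14] = caBb$cAcDdadAacAacA
  rot[15] = aBb$cAcDdadAacAacAc
  rot[16] = Bb$cAcDdadAacAacAca
  rot[17] = b$cAcDdadAacAacAcaB
  rot[18] = $cAcDdadAacAacAcaBb
Sorted (with $ < everything):
  sorted[0] = $cAcDdadAacAacAcaBb
  sorted[1] = AacAacAcaBb$cAcDdad
  sorted[2] = AacAcaBb$cAcDdadAac
  sorted[3] = AcDdadAacAacAcaBb$c
  sorted[4] = AcaBb$cAcDdadAacAac
  sorted[5] = Bb$cAcDdadAacAacAca
  sorted[6] = DdadAacAacAcaBb$cAc
  sorted[7] = aBb$cAcDdadAacAacAc
  sorted[8] = acAacAcaBb$cAcDdadA
  sorted[9] = acAcaBb$cAcDdadAacA
  sorted[10] = adAacAacAcaBb$cAcDd
  sorted[11] = b$cAcDdadAacAacAcaB
  sorted[12] = cAacAcaBb$cAcDdadAa
  sorted[13] = cAcDdadAacAacAcaBb$
  sorted[14] = cAcaBb$cAcDdadAacAa
  sorted[15] = cDdadAacAacAcaBb$cA
  sorted[16] = caBb$cAcDdadAacAacA
  sorted[17] = dAacAacAcaBb$cAcDda
  sorted[18] = dadAacAacAcaBb$cAcD
sorted[11] = b$cAcDdadAacAacAcaB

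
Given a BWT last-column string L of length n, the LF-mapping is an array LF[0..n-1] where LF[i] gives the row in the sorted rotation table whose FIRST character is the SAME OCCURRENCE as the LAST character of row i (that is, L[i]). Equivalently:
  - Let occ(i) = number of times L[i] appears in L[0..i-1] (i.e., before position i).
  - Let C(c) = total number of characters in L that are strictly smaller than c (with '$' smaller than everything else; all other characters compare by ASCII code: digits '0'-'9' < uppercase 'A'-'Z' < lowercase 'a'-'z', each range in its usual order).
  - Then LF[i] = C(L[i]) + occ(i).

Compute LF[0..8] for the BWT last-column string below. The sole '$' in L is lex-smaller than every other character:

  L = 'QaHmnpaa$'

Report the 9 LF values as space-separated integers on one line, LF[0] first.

Char counts: '$':1, 'H':1, 'Q':1, 'a':3, 'm':1, 'n':1, 'p':1
C (first-col start): C('$')=0, C('H')=1, C('Q')=2, C('a')=3, C('m')=6, C('n')=7, C('p')=8
L[0]='Q': occ=0, LF[0]=C('Q')+0=2+0=2
L[1]='a': occ=0, LF[1]=C('a')+0=3+0=3
L[2]='H': occ=0, LF[2]=C('H')+0=1+0=1
L[3]='m': occ=0, LF[3]=C('m')+0=6+0=6
L[4]='n': occ=0, LF[4]=C('n')+0=7+0=7
L[5]='p': occ=0, LF[5]=C('p')+0=8+0=8
L[6]='a': occ=1, LF[6]=C('a')+1=3+1=4
L[7]='a': occ=2, LF[7]=C('a')+2=3+2=5
L[8]='$': occ=0, LF[8]=C('$')+0=0+0=0

Answer: 2 3 1 6 7 8 4 5 0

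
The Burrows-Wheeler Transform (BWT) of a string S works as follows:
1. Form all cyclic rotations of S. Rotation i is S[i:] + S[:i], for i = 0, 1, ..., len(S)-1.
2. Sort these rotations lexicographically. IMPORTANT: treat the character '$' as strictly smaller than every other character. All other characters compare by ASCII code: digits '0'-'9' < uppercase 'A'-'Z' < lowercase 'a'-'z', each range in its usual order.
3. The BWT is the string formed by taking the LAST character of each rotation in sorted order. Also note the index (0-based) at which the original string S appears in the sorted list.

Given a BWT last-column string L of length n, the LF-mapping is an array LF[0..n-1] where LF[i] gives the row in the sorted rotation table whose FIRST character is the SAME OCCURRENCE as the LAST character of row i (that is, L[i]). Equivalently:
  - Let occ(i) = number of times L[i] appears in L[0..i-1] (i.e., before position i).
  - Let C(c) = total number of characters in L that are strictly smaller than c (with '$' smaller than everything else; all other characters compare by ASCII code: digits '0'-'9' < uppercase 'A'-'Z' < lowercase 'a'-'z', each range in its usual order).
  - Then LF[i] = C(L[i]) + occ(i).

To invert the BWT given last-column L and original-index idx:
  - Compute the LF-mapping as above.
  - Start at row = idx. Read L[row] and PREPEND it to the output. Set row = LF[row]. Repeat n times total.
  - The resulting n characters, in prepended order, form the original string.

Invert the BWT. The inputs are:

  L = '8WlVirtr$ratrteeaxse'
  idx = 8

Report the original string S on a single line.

Answer: extraterrestrialVW8$

Derivation:
LF mapping: 1 3 10 2 9 11 16 12 0 13 4 17 14 18 6 7 5 19 15 8
Walk LF starting at row 8, prepending L[row]:
  step 1: row=8, L[8]='$', prepend. Next row=LF[8]=0
  step 2: row=0, L[0]='8', prepend. Next row=LF[0]=1
  step 3: row=1, L[1]='W', prepend. Next row=LF[1]=3
  step 4: row=3, L[3]='V', prepend. Next row=LF[3]=2
  step 5: row=2, L[2]='l', prepend. Next row=LF[2]=10
  step 6: row=10, L[10]='a', prepend. Next row=LF[10]=4
  step 7: row=4, L[4]='i', prepend. Next row=LF[4]=9
  step 8: row=9, L[9]='r', prepend. Next row=LF[9]=13
  step 9: row=13, L[13]='t', prepend. Next row=LF[13]=18
  step 10: row=18, L[18]='s', prepend. Next row=LF[18]=15
  step 11: row=15, L[15]='e', prepend. Next row=LF[15]=7
  step 12: row=7, L[7]='r', prepend. Next row=LF[7]=12
  step 13: row=12, L[12]='r', prepend. Next row=LF[12]=14
  step 14: row=14, L[14]='e', prepend. Next row=LF[14]=6
  step 15: row=6, L[6]='t', prepend. Next row=LF[6]=16
  step 16: row=16, L[16]='a', prepend. Next row=LF[16]=5
  step 17: row=5, L[5]='r', prepend. Next row=LF[5]=11
  step 18: row=11, L[11]='t', prepend. Next row=LF[11]=17
  step 19: row=17, L[17]='x', prepend. Next row=LF[17]=19
  step 20: row=19, L[19]='e', prepend. Next row=LF[19]=8
Reversed output: extraterrestrialVW8$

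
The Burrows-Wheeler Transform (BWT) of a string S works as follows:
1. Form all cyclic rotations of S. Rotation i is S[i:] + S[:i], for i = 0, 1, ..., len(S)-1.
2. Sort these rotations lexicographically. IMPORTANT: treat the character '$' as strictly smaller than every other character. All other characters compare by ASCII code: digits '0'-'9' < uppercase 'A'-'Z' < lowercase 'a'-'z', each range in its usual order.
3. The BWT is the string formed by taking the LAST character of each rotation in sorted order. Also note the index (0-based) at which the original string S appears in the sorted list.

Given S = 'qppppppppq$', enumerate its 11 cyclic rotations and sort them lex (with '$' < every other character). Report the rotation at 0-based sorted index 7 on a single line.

Answer: ppq$qpppppp

Derivation:
All 11 rotations (rotation i = S[i:]+S[:i]):
  rot[0] = qppppppppq$
  rot[1] = ppppppppq$q
  rot[2] = pppppppq$qp
  rot[3] = ppppppq$qpp
  rot[4] = pppppq$qppp
  rot[5] = ppppq$qpppp
  rot[6] = pppq$qppppp
  rot[7] = ppq$qpppppp
  rot[8] = pq$qppppppp
  rot[9] = q$qpppppppp
  rot[10] = $qppppppppq
Sorted (with $ < everything):
  sorted[0] = $qppppppppq
  sorted[1] = ppppppppq$q
  sorted[2] = pppppppq$qp
  sorted[3] = ppppppq$qpp
  sorted[4] = pppppq$qppp
  sorted[5] = ppppq$qpppp
  sorted[6] = pppq$qppppp
  sorted[7] = ppq$qpppppp
  sorted[8] = pq$qppppppp
  sorted[9] = q$qpppppppp
  sorted[10] = qppppppppq$
sorted[7] = ppq$qpppppp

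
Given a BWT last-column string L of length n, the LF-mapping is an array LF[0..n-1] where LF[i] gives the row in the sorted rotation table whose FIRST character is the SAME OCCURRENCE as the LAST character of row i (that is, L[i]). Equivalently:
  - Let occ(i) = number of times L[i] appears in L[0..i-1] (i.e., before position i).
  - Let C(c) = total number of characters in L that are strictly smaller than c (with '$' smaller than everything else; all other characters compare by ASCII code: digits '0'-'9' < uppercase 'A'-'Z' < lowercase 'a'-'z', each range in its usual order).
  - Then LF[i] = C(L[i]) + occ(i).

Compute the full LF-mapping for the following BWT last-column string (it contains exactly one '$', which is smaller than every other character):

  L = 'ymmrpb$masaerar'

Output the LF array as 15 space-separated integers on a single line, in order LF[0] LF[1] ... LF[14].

Answer: 14 6 7 10 9 4 0 8 1 13 2 5 11 3 12

Derivation:
Char counts: '$':1, 'a':3, 'b':1, 'e':1, 'm':3, 'p':1, 'r':3, 's':1, 'y':1
C (first-col start): C('$')=0, C('a')=1, C('b')=4, C('e')=5, C('m')=6, C('p')=9, C('r')=10, C('s')=13, C('y')=14
L[0]='y': occ=0, LF[0]=C('y')+0=14+0=14
L[1]='m': occ=0, LF[1]=C('m')+0=6+0=6
L[2]='m': occ=1, LF[2]=C('m')+1=6+1=7
L[3]='r': occ=0, LF[3]=C('r')+0=10+0=10
L[4]='p': occ=0, LF[4]=C('p')+0=9+0=9
L[5]='b': occ=0, LF[5]=C('b')+0=4+0=4
L[6]='$': occ=0, LF[6]=C('$')+0=0+0=0
L[7]='m': occ=2, LF[7]=C('m')+2=6+2=8
L[8]='a': occ=0, LF[8]=C('a')+0=1+0=1
L[9]='s': occ=0, LF[9]=C('s')+0=13+0=13
L[10]='a': occ=1, LF[10]=C('a')+1=1+1=2
L[11]='e': occ=0, LF[11]=C('e')+0=5+0=5
L[12]='r': occ=1, LF[12]=C('r')+1=10+1=11
L[13]='a': occ=2, LF[13]=C('a')+2=1+2=3
L[14]='r': occ=2, LF[14]=C('r')+2=10+2=12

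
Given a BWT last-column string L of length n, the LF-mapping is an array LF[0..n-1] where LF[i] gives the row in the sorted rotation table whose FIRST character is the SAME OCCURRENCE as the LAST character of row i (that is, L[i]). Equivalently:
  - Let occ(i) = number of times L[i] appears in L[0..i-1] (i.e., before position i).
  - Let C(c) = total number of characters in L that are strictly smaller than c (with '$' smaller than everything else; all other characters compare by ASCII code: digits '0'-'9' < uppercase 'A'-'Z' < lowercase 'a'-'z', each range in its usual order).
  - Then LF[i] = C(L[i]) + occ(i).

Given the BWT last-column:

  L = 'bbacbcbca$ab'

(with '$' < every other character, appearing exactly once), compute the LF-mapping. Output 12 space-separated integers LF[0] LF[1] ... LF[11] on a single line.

Char counts: '$':1, 'a':3, 'b':5, 'c':3
C (first-col start): C('$')=0, C('a')=1, C('b')=4, C('c')=9
L[0]='b': occ=0, LF[0]=C('b')+0=4+0=4
L[1]='b': occ=1, LF[1]=C('b')+1=4+1=5
L[2]='a': occ=0, LF[2]=C('a')+0=1+0=1
L[3]='c': occ=0, LF[3]=C('c')+0=9+0=9
L[4]='b': occ=2, LF[4]=C('b')+2=4+2=6
L[5]='c': occ=1, LF[5]=C('c')+1=9+1=10
L[6]='b': occ=3, LF[6]=C('b')+3=4+3=7
L[7]='c': occ=2, LF[7]=C('c')+2=9+2=11
L[8]='a': occ=1, LF[8]=C('a')+1=1+1=2
L[9]='$': occ=0, LF[9]=C('$')+0=0+0=0
L[10]='a': occ=2, LF[10]=C('a')+2=1+2=3
L[11]='b': occ=4, LF[11]=C('b')+4=4+4=8

Answer: 4 5 1 9 6 10 7 11 2 0 3 8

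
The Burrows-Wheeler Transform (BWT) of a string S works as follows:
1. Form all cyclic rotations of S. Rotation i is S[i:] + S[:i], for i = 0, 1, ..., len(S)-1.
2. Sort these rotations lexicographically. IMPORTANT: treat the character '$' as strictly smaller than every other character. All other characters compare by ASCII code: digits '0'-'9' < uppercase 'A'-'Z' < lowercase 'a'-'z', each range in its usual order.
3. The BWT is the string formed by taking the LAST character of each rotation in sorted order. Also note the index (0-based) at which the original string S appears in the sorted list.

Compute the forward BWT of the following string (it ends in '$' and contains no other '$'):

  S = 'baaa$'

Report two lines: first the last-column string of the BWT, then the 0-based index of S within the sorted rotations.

Answer: aaab$
4

Derivation:
All 5 rotations (rotation i = S[i:]+S[:i]):
  rot[0] = baaa$
  rot[1] = aaa$b
  rot[2] = aa$ba
  rot[3] = a$baa
  rot[4] = $baaa
Sorted (with $ < everything):
  sorted[0] = $baaa  (last char: 'a')
  sorted[1] = a$baa  (last char: 'a')
  sorted[2] = aa$ba  (last char: 'a')
  sorted[3] = aaa$b  (last char: 'b')
  sorted[4] = baaa$  (last char: '$')
Last column: aaab$
Original string S is at sorted index 4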